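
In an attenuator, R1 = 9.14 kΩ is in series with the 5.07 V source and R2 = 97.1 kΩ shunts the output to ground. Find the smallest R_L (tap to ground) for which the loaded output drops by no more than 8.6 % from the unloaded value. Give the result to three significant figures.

Output resistance R_th = R1‖R2 = (9.14 × 97.1)/106.2 = 8.354 kΩ.
The fractional drop is R_th/(R_th + R_L); requiring this ≤ 0.0860 gives R_L ≥ R_th(1/0.0860 − 1) = 8.354 × 10.63 = 88.8 kΩ.

R_L(min) ≈ 88.8 kΩ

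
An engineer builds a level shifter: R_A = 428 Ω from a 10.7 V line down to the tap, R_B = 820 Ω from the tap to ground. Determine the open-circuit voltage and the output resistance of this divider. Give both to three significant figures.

V_th = 7.03 V, R_th = 281 Ω

V_th is the open-circuit tap voltage: 10.7 × 820/(428 + 820) = 7.03 V.
With the supply zeroed, R_A and R_B appear in parallel from the tap: R_th = R_A‖R_B = (428 × 820)/1248 = 281 Ω.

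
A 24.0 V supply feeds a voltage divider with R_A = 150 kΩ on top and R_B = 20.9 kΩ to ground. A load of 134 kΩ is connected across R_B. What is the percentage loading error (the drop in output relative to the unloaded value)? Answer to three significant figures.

The divider's output (Thévenin) resistance is R_A‖R_B = 18.34 kΩ.
Fractional drop under load = R_th/(R_th + R_L) = 18.34 / (18.34 + 134) = 0.1204.
So the output falls by 12.0 %.

12.0 %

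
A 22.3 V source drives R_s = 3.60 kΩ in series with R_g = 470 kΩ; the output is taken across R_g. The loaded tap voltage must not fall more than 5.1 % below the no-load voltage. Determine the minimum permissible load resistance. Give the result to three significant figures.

R_L(min) ≈ 66.5 kΩ

Output resistance R_th = R_s‖R_g = (3.60 × 470)/473.6 = 3.573 kΩ.
The fractional drop is R_th/(R_th + R_L); requiring this ≤ 0.0510 gives R_L ≥ R_th(1/0.0510 − 1) = 3.573 × 18.61 = 66.5 kΩ.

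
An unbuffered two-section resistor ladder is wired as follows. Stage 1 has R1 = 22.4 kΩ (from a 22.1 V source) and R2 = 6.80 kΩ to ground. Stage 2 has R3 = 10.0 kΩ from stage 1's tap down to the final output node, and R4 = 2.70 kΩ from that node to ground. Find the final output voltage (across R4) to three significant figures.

Stage 2 presents R3+R4 = 12.70 kΩ as a load on stage 1's tap.
Stage 1's lower leg becomes R2‖(R3+R4) = 4.429 kΩ, so V_mid = 22.1 × 4.429/26.83 = 3.648 V.
Stage 2 is itself unloaded: V_out = V_mid × R4/(R3+R4) = 3.648 × 2.70/12.70 = 0.776 V.

V_out ≈ 0.776 V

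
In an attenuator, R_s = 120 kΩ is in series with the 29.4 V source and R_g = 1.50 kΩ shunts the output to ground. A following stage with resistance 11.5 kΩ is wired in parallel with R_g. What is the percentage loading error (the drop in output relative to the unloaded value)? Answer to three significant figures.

The divider's output (Thévenin) resistance is R_s‖R_g = 1.481 kΩ.
Fractional drop under load = R_th/(R_th + R_L) = 1.481 / (1.481 + 11.5) = 0.1141.
So the output falls by 11.4 %.

11.4 %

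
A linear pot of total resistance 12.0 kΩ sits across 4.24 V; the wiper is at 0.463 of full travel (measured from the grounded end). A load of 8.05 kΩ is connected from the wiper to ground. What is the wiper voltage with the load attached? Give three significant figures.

V ≈ 1.43 V

The wiper splits the pot into (1−α)R = 6.444 kΩ above and αR = 5.556 kΩ below.
Lower section ‖ load = 3.287 kΩ.
V_wiper = 4.24 × 3.287/(6.444 + 3.287) = 1.43 V.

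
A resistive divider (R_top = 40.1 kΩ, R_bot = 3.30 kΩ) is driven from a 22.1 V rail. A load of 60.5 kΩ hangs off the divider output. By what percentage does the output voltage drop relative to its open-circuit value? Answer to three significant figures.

4.80 %

The divider's output (Thévenin) resistance is R_top‖R_bot = 3.049 kΩ.
Fractional drop under load = R_th/(R_th + R_L) = 3.049 / (3.049 + 60.5) = 0.04798.
So the output falls by 4.80 %.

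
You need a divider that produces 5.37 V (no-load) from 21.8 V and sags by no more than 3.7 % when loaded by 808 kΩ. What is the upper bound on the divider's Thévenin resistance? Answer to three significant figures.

R_th ≤ 31.0 kΩ

Loading drop = R_th/(R_th + R_L) ≤ 0.0370, so R_th ≤ R_L · ε/(1−ε) = 808 kΩ × 0.0370/0.9630 = 31.0 kΩ.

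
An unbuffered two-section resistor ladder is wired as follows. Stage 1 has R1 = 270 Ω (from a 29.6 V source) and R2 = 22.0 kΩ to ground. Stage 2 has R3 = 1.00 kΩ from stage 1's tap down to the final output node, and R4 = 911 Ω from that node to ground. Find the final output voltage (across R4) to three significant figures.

Stage 2 presents R3+R4 = 1911 Ω as a load on stage 1's tap.
Stage 1's lower leg becomes R2‖(R3+R4) = 1758 Ω, so V_mid = 29.6 × 1758/2028 = 25.66 V.
Stage 2 is itself unloaded: V_out = V_mid × R4/(R3+R4) = 25.66 × 911/1911 = 12.2 V.

V_out ≈ 12.2 V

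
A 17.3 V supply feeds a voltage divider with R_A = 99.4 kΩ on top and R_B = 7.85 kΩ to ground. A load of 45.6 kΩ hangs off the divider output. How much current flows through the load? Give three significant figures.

R_B‖R_L = 6.697 kΩ; V_out = 17.3 × 6.697/106.1 = 1.092 V.
I_L = V_out / R_L = 1.092 / 45.6 kΩ = 0.0239 mA.

I_L ≈ 0.0239 mA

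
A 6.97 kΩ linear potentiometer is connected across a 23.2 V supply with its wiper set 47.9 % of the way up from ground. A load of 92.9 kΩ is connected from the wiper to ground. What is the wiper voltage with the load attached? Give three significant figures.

The wiper splits the pot into (1−α)R = 3.631 kΩ above and αR = 3.339 kΩ below.
Lower section ‖ load = 3.223 kΩ.
V_wiper = 23.2 × 3.223/(3.631 + 3.223) = 10.9 V.

V ≈ 10.9 V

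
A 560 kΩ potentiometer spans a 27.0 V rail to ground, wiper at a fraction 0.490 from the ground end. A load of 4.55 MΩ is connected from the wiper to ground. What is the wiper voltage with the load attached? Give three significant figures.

V ≈ 12.8 V

The wiper splits the pot into (1−α)R = 285.6 kΩ above and αR = 274.4 kΩ below.
Lower section ‖ load = 258.8 kΩ.
V_wiper = 27.0 × 258.8/(285.6 + 258.8) = 12.8 V.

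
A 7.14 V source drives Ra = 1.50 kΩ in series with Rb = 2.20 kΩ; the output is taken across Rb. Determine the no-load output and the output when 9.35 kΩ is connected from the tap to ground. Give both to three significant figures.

Unloaded: 4.25 V; loaded: 3.88 V

Open-circuit: V = 7.14 × 2.20/(1.50 + 2.20) = 4.25 V.
With the load, Rb becomes Rb‖R_L = 1.781 kΩ, so V = 7.14 × 1.781/3.281 = 3.88 V.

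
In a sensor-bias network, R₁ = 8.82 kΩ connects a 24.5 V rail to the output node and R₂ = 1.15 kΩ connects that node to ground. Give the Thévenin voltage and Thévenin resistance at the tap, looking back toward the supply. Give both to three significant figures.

V_th is the open-circuit tap voltage: 24.5 × 1.15/(8.82 + 1.15) = 2.83 V.
With the supply zeroed, R₁ and R₂ appear in parallel from the tap: R_th = R₁‖R₂ = (8.82 × 1.15)/9.970 = 1.02 kΩ.

V_th = 2.83 V, R_th = 1.02 kΩ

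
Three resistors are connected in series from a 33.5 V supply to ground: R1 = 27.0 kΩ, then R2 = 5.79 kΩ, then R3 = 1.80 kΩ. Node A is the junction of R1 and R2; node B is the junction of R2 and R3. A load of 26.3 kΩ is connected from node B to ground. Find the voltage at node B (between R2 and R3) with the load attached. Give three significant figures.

V ≈ 1.64 V

At node B, R3 is in parallel with the load: R3‖R_L = 1.685 kΩ.
Below node A the resistance is R2 + (R3‖R_L) = 7.475 kΩ, so V_A = 33.5 × 7.475/34.47 = 7.263 V.
Then V_B = V_A × (R3‖R_L)/(R2 + R3‖R_L) = 7.263 × 1.685/7.475 = 1.64 V.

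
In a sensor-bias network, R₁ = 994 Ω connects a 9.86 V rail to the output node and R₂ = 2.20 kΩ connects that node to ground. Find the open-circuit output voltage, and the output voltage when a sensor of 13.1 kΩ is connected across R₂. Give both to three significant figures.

Unloaded: 6.79 V; loaded: 6.45 V

Open-circuit: V = 9.86 × 2200/(994 + 2200) = 6.79 V.
With the load, R₂ becomes R₂‖R_L = 1884 Ω, so V = 9.86 × 1884/2878 = 6.45 V.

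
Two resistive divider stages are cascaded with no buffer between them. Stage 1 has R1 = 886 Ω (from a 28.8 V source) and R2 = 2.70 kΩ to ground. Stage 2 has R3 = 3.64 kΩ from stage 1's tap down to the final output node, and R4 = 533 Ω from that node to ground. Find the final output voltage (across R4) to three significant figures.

V_out ≈ 2.39 V

Stage 2 presents R3+R4 = 4173 Ω as a load on stage 1's tap.
Stage 1's lower leg becomes R2‖(R3+R4) = 1639 Ω, so V_mid = 28.8 × 1639/2525 = 18.70 V.
Stage 2 is itself unloaded: V_out = V_mid × R4/(R3+R4) = 18.70 × 533/4173 = 2.39 V.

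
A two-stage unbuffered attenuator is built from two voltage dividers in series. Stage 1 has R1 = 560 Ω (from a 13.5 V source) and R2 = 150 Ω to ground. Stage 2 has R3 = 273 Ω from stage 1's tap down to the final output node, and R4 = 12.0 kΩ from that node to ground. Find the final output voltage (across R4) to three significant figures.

Stage 2 presents R3+R4 = 12270 Ω as a load on stage 1's tap.
Stage 1's lower leg becomes R2‖(R3+R4) = 148.2 Ω, so V_mid = 13.5 × 148.2/708.2 = 2.825 V.
Stage 2 is itself unloaded: V_out = V_mid × R4/(R3+R4) = 2.825 × 12000/12270 = 2.76 V.

V_out ≈ 2.76 V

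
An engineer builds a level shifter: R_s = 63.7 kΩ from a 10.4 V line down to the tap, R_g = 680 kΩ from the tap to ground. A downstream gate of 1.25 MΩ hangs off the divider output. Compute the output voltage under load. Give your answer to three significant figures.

The load sits in parallel with R_g: R_g‖R_L = (680 × 1250) / (680 + 1250) = 440.4 kΩ.
V_out = 10.4 × 440.4 / (63.7 + 440.4) = 10.4 × 440.4/504.1 = 9.09 V.

V_out ≈ 9.09 V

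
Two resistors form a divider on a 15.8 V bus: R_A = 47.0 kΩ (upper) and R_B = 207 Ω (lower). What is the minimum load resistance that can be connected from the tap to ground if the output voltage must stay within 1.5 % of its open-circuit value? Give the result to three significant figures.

Output resistance R_th = R_A‖R_B = (47000 × 207)/47210 = 206.1 Ω.
The fractional drop is R_th/(R_th + R_L); requiring this ≤ 0.0150 gives R_L ≥ R_th(1/0.0150 − 1) = 206.1 × 65.67 = 13.5 kΩ.

R_L(min) ≈ 13.5 kΩ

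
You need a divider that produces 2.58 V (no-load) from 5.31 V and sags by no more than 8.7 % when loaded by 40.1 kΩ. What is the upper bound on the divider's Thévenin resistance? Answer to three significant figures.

Loading drop = R_th/(R_th + R_L) ≤ 0.0870, so R_th ≤ R_L · ε/(1−ε) = 40.1 kΩ × 0.0870/0.9130 = 3.82 kΩ.

R_th ≤ 3.82 kΩ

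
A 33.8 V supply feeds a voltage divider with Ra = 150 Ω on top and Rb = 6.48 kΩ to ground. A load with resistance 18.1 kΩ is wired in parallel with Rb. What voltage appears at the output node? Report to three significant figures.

The load sits in parallel with Rb: Rb‖R_L = (6480 × 18100) / (6480 + 18100) = 4772 Ω.
V_out = 33.8 × 4772 / (150 + 4772) = 33.8 × 4772/4922 = 32.8 V.
(Unloaded it would have been 33.0 V.)

V_out ≈ 32.8 V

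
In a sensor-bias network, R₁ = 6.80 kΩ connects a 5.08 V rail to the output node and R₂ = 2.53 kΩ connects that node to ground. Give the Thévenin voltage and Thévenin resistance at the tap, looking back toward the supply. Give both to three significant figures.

V_th = 1.38 V, R_th = 1.84 kΩ

V_th is the open-circuit tap voltage: 5.08 × 2.53/(6.80 + 2.53) = 1.38 V.
With the supply zeroed, R₁ and R₂ appear in parallel from the tap: R_th = R₁‖R₂ = (6.80 × 2.53)/9.330 = 1.84 kΩ.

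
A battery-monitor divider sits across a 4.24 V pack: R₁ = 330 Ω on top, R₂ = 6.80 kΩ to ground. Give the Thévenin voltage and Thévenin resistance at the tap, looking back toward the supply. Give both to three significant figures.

V_th is the open-circuit tap voltage: 4.24 × 6800/(330 + 6800) = 4.04 V.
With the supply zeroed, R₁ and R₂ appear in parallel from the tap: R_th = R₁‖R₂ = (330 × 6800)/7130 = 315 Ω.

V_th = 4.04 V, R_th = 315 Ω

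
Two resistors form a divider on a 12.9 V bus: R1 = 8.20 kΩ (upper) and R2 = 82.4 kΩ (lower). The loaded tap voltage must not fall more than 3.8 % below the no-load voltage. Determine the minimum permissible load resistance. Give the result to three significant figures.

Output resistance R_th = R1‖R2 = (8.20 × 82.4)/90.60 = 7.458 kΩ.
The fractional drop is R_th/(R_th + R_L); requiring this ≤ 0.0380 gives R_L ≥ R_th(1/0.0380 − 1) = 7.458 × 25.32 = 189 kΩ.

R_L(min) ≈ 189 kΩ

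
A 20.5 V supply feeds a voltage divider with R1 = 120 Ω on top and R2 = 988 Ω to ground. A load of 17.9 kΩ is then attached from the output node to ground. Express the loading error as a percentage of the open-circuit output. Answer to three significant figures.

0.594 %

The divider's output (Thévenin) resistance is R1‖R2 = 107.0 Ω.
Fractional drop under load = R_th/(R_th + R_L) = 107.0 / (107.0 + 17900) = 0.005942.
So the output falls by 0.594 %.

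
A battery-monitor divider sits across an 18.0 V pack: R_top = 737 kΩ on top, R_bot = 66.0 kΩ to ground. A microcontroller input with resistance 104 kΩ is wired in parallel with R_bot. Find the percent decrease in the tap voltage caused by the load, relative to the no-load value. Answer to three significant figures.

The divider's output (Thévenin) resistance is R_top‖R_bot = 60.58 kΩ.
Fractional drop under load = R_th/(R_th + R_L) = 60.58 / (60.58 + 104) = 0.3681.
So the output falls by 36.8 %.

36.8 %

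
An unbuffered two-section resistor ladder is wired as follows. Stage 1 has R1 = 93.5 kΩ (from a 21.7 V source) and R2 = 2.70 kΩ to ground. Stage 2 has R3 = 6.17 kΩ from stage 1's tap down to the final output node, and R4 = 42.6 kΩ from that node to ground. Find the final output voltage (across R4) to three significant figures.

V_out ≈ 0.505 V

Stage 2 presents R3+R4 = 48.77 kΩ as a load on stage 1's tap.
Stage 1's lower leg becomes R2‖(R3+R4) = 2.558 kΩ, so V_mid = 21.7 × 2.558/96.06 = 0.5779 V.
Stage 2 is itself unloaded: V_out = V_mid × R4/(R3+R4) = 0.5779 × 42.6/48.77 = 0.505 V.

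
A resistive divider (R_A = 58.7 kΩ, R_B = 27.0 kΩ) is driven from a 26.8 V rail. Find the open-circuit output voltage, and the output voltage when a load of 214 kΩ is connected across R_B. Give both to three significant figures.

Unloaded: 8.44 V; loaded: 7.77 V

Open-circuit: V = 26.8 × 27.0/(58.7 + 27.0) = 8.44 V.
With the load, R_B becomes R_B‖R_L = 23.98 kΩ, so V = 26.8 × 23.98/82.68 = 7.77 V.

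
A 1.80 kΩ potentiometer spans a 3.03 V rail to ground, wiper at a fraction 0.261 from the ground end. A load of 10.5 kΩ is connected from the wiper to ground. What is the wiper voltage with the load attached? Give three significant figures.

The wiper splits the pot into (1−α)R = 1330 Ω above and αR = 469.8 Ω below.
Lower section ‖ load = 449.7 Ω.
V_wiper = 3.03 × 449.7/(1330 + 449.7) = 0.766 V.

V ≈ 0.766 V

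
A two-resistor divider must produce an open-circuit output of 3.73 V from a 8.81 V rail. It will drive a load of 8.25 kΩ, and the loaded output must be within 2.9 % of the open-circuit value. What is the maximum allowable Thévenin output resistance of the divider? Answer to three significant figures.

R_th ≤ 246 Ω

Loading drop = R_th/(R_th + R_L) ≤ 0.0290, so R_th ≤ R_L · ε/(1−ε) = 8.25 kΩ × 0.0290/0.9710 = 246 Ω.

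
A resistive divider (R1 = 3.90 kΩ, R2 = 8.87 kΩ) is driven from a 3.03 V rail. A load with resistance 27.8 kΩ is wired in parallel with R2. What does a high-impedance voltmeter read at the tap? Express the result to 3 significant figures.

V_out ≈ 1.92 V

The load sits in parallel with R2: R2‖R_L = (8.87 × 27.8) / (8.87 + 27.8) = 6.724 kΩ.
V_out = 3.03 × 6.724 / (3.90 + 6.724) = 3.03 × 6.724/10.62 = 1.92 V.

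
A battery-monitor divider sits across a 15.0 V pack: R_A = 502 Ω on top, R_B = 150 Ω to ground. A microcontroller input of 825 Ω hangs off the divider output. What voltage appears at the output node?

The load sits in parallel with R_B: R_B‖R_L = (150 × 825) / (150 + 825) = 126.9 Ω.
V_out = 15.0 × 126.9 / (502 + 126.9) = 15.0 × 126.9/628.9 = 3.03 V.

V_out ≈ 3.03 V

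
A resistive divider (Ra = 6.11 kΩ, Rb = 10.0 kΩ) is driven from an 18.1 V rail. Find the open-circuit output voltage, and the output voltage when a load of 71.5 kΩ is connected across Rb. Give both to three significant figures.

Unloaded: 11.2 V; loaded: 10.7 V

Open-circuit: V = 18.1 × 10.0/(6.11 + 10.0) = 11.2 V.
With the load, Rb becomes Rb‖R_L = 8.773 kΩ, so V = 18.1 × 8.773/14.88 = 10.7 V.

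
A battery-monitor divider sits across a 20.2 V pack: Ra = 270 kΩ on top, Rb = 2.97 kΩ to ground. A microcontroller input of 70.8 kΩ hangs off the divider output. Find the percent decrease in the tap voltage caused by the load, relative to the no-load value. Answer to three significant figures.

The divider's output (Thévenin) resistance is Ra‖Rb = 2.938 kΩ.
Fractional drop under load = R_th/(R_th + R_L) = 2.938 / (2.938 + 70.8) = 0.03984.
So the output falls by 3.98 %.

3.98 %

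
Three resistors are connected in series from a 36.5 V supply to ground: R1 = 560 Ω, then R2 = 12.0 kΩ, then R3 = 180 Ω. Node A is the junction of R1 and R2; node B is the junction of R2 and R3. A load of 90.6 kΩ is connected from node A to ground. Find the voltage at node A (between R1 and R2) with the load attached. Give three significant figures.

Below node A the series string R2+R3 = 12180 Ω sits in parallel with the 90600 Ω load: 10740 Ω.
V_A = 36.5 × 10740/(560 + 10740) = 34.7 V.

V ≈ 34.7 V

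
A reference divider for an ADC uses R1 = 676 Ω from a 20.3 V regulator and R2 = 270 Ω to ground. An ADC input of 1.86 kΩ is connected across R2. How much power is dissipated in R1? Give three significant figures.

Total resistance from the source is R1 + (R2‖R_L) = 911.8 Ω, so I = 20.3/911.8 Ω = 22.26 mA.
P = I²·R1 = (22.26 mA)² × 676 Ω = 335 mW.

P ≈ 335 mW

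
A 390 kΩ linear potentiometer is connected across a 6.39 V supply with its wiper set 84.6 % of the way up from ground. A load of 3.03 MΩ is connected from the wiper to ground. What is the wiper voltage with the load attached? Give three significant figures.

V ≈ 5.32 V

The wiper splits the pot into (1−α)R = 60.06 kΩ above and αR = 329.9 kΩ below.
Lower section ‖ load = 297.5 kΩ.
V_wiper = 6.39 × 297.5/(60.06 + 297.5) = 5.32 V.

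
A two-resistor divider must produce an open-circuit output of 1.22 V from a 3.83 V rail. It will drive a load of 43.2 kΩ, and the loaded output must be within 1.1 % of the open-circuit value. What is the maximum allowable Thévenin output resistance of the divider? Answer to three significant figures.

Loading drop = R_th/(R_th + R_L) ≤ 0.0110, so R_th ≤ R_L · ε/(1−ε) = 43.2 kΩ × 0.0110/0.9890 = 480 Ω.

R_th ≤ 480 Ω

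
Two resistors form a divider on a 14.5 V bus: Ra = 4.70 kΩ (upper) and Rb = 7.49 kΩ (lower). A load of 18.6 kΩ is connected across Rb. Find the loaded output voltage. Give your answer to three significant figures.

The load sits in parallel with Rb: Rb‖R_L = (7.49 × 18.6) / (7.49 + 18.6) = 5.340 kΩ.
V_out = 14.5 × 5.340 / (4.70 + 5.340) = 14.5 × 5.340/10.04 = 7.71 V.

V_out ≈ 7.71 V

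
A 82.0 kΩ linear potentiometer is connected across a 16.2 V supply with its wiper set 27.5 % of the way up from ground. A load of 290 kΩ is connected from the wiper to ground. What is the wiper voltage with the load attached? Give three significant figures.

The wiper splits the pot into (1−α)R = 59.45 kΩ above and αR = 22.55 kΩ below.
Lower section ‖ load = 20.92 kΩ.
V_wiper = 16.2 × 20.92/(59.45 + 20.92) = 4.22 V.

V ≈ 4.22 V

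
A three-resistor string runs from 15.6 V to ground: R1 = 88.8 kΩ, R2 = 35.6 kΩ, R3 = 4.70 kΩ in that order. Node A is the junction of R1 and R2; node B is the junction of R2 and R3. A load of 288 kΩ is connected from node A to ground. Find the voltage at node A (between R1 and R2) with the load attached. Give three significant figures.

Below node A the series string R2+R3 = 40.30 kΩ sits in parallel with the 288 kΩ load: 35.35 kΩ.
V_A = 15.6 × 35.35/(88.8 + 35.35) = 4.44 V.

V ≈ 4.44 V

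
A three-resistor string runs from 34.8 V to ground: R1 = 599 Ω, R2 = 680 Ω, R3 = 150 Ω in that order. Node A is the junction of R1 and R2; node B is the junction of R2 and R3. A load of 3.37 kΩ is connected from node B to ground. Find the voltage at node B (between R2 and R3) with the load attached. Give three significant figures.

V ≈ 3.51 V

At node B, R3 is in parallel with the load: R3‖R_L = 143.6 Ω.
Below node A the resistance is R2 + (R3‖R_L) = 823.6 Ω, so V_A = 34.8 × 823.6/1423 = 20.15 V.
Then V_B = V_A × (R3‖R_L)/(R2 + R3‖R_L) = 20.15 × 143.6/823.6 = 3.51 V.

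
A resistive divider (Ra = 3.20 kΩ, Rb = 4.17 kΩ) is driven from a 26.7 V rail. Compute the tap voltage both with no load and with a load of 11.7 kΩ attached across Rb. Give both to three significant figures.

Open-circuit: V = 26.7 × 4.17/(3.20 + 4.17) = 15.1 V.
With the load, Rb becomes Rb‖R_L = 3.074 kΩ, so V = 26.7 × 3.074/6.274 = 13.1 V.

Unloaded: 15.1 V; loaded: 13.1 V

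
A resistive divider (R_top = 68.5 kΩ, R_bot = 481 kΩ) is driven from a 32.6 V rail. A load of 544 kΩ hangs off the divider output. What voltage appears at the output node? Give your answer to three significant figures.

The load sits in parallel with R_bot: R_bot‖R_L = (481 × 544) / (481 + 544) = 255.3 kΩ.
V_out = 32.6 × 255.3 / (68.5 + 255.3) = 32.6 × 255.3/323.8 = 25.7 V.

V_out ≈ 25.7 V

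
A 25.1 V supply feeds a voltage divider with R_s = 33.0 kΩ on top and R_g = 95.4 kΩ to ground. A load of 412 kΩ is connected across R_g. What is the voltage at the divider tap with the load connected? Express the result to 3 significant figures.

The load sits in parallel with R_g: R_g‖R_L = (95.4 × 412) / (95.4 + 412) = 77.46 kΩ.
V_out = 25.1 × 77.46 / (33.0 + 77.46) = 25.1 × 77.46/110.5 = 17.6 V.

V_out ≈ 17.6 V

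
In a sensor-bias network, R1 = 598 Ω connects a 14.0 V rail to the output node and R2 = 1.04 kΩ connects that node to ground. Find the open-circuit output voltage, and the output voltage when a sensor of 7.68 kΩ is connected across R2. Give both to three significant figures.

Unloaded: 8.89 V; loaded: 8.47 V

Open-circuit: V = 14.0 × 1040/(598 + 1040) = 8.89 V.
With the load, R2 becomes R2‖R_L = 916.0 Ω, so V = 14.0 × 916.0/1514 = 8.47 V.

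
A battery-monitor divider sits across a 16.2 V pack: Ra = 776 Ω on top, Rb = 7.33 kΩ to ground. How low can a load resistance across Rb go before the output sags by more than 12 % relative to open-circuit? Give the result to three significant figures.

Output resistance R_th = Ra‖Rb = (776 × 7330)/8106 = 701.7 Ω.
The fractional drop is R_th/(R_th + R_L); requiring this ≤ 0.120 gives R_L ≥ R_th(1/0.120 − 1) = 701.7 × 7.333 = 5.15 kΩ.

R_L(min) ≈ 5.15 kΩ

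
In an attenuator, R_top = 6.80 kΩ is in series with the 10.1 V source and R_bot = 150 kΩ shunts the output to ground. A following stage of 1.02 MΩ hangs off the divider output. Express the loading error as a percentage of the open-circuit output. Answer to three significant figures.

0.634 %

The divider's output (Thévenin) resistance is R_top‖R_bot = 6.505 kΩ.
Fractional drop under load = R_th/(R_th + R_L) = 6.505 / (6.505 + 1020) = 0.006337.
So the output falls by 0.634 %.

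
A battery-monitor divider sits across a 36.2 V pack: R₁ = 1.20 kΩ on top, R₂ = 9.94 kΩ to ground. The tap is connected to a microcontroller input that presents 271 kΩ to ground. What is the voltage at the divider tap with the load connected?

V_out ≈ 32.2 V

The load sits in parallel with R₂: R₂‖R_L = (9.94 × 271) / (9.94 + 271) = 9.588 kΩ.
V_out = 36.2 × 9.588 / (1.20 + 9.588) = 36.2 × 9.588/10.79 = 32.2 V.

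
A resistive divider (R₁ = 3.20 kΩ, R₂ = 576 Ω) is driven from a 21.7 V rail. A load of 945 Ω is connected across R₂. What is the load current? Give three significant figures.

R₂‖R_L = 357.9 Ω; V_out = 21.7 × 357.9/3558 = 2.183 V.
I_L = V_out / R_L = 2.183 / 945 Ω = 2.31 mA.

I_L ≈ 2.31 mA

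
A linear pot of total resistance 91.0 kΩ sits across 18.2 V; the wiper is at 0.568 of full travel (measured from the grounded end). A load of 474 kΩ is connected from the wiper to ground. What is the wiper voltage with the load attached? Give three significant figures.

V ≈ 9.87 V

The wiper splits the pot into (1−α)R = 39.31 kΩ above and αR = 51.69 kΩ below.
Lower section ‖ load = 46.61 kΩ.
V_wiper = 18.2 × 46.61/(39.31 + 46.61) = 9.87 V.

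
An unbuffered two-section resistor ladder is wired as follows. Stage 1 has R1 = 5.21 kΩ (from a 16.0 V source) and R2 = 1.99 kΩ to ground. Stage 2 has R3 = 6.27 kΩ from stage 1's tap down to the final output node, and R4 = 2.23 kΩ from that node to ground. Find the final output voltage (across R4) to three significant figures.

V_out ≈ 0.992 V

Stage 2 presents R3+R4 = 8.500 kΩ as a load on stage 1's tap.
Stage 1's lower leg becomes R2‖(R3+R4) = 1.612 kΩ, so V_mid = 16.0 × 1.612/6.822 = 3.782 V.
Stage 2 is itself unloaded: V_out = V_mid × R4/(R3+R4) = 3.782 × 2.23/8.500 = 0.992 V.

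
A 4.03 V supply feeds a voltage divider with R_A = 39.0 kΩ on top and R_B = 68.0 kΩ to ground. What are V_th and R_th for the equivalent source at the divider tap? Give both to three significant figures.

V_th = 2.56 V, R_th = 24.8 kΩ

V_th is the open-circuit tap voltage: 4.03 × 68.0/(39.0 + 68.0) = 2.56 V.
With the supply zeroed, R_A and R_B appear in parallel from the tap: R_th = R_A‖R_B = (39.0 × 68.0)/107.0 = 24.8 kΩ.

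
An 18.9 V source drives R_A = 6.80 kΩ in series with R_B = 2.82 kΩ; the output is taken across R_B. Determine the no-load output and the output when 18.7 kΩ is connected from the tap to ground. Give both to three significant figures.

Unloaded: 5.54 V; loaded: 5.01 V

Open-circuit: V = 18.9 × 2.82/(6.80 + 2.82) = 5.54 V.
With the load, R_B becomes R_B‖R_L = 2.450 kΩ, so V = 18.9 × 2.450/9.250 = 5.01 V.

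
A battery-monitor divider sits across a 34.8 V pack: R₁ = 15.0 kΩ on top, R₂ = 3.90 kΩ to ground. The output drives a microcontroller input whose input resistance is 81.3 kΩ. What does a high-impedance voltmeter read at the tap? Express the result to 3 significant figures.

The load sits in parallel with R₂: R₂‖R_L = (3.90 × 81.3) / (3.90 + 81.3) = 3.721 kΩ.
V_out = 34.8 × 3.721 / (15.0 + 3.721) = 34.8 × 3.721/18.72 = 6.92 V.

V_out ≈ 6.92 V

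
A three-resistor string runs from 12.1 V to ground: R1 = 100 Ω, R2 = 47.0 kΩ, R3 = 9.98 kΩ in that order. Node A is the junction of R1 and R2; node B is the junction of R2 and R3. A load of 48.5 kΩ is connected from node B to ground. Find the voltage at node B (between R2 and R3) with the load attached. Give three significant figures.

V ≈ 1.81 V

At node B, R3 is in parallel with the load: R3‖R_L = 8277 Ω.
Below node A the resistance is R2 + (R3‖R_L) = 55280 Ω, so V_A = 12.1 × 55280/55380 = 12.08 V.
Then V_B = V_A × (R3‖R_L)/(R2 + R3‖R_L) = 12.08 × 8277/55280 = 1.81 V.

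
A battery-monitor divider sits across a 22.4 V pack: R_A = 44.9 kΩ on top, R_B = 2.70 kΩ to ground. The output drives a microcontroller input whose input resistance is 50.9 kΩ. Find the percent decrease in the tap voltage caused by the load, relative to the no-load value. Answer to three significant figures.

4.77 %

The divider's output (Thévenin) resistance is R_A‖R_B = 2.547 kΩ.
Fractional drop under load = R_th/(R_th + R_L) = 2.547 / (2.547 + 50.9) = 0.04765.
So the output falls by 4.77 %.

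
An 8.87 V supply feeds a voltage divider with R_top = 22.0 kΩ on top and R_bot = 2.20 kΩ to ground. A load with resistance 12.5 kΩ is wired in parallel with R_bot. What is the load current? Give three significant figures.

R_bot‖R_L = 1.871 kΩ; V_out = 8.87 × 1.871/23.87 = 0.6951 V.
I_L = V_out / R_L = 0.6951 / 12.5 kΩ = 0.0556 mA.

I_L ≈ 0.0556 mA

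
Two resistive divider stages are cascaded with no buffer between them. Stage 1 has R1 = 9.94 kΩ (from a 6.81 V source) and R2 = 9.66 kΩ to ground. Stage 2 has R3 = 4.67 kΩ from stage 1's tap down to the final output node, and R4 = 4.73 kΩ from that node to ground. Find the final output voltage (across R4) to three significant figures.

Stage 2 presents R3+R4 = 9.400 kΩ as a load on stage 1's tap.
Stage 1's lower leg becomes R2‖(R3+R4) = 4.764 kΩ, so V_mid = 6.81 × 4.764/14.70 = 2.206 V.
Stage 2 is itself unloaded: V_out = V_mid × R4/(R3+R4) = 2.206 × 4.73/9.400 = 1.11 V.

V_out ≈ 1.11 V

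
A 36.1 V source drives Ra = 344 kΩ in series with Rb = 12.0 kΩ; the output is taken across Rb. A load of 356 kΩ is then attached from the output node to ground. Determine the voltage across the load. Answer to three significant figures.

V_out ≈ 1.18 V

The load sits in parallel with Rb: Rb‖R_L = (12.0 × 356) / (12.0 + 356) = 11.61 kΩ.
V_out = 36.1 × 11.61 / (344 + 11.61) = 36.1 × 11.61/355.6 = 1.18 V.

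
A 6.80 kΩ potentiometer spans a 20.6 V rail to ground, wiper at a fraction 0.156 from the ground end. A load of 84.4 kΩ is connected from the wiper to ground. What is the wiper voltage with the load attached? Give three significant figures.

The wiper splits the pot into (1−α)R = 5.739 kΩ above and αR = 1.061 kΩ below.
Lower section ‖ load = 1.048 kΩ.
V_wiper = 20.6 × 1.048/(5.739 + 1.048) = 3.18 V.

V ≈ 3.18 V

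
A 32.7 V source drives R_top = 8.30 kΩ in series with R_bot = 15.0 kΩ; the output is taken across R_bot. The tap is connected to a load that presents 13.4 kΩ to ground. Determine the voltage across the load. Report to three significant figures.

V_out ≈ 15.1 V

The load sits in parallel with R_bot: R_bot‖R_L = (15.0 × 13.4) / (15.0 + 13.4) = 7.077 kΩ.
V_out = 32.7 × 7.077 / (8.30 + 7.077) = 32.7 × 7.077/15.38 = 15.1 V.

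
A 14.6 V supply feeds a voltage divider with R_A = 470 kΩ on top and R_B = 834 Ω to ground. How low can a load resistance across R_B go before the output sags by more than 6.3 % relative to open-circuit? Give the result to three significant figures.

R_L(min) ≈ 12.4 kΩ

Output resistance R_th = R_A‖R_B = (470000 × 834)/470800 = 832.5 Ω.
The fractional drop is R_th/(R_th + R_L); requiring this ≤ 0.0630 gives R_L ≥ R_th(1/0.0630 − 1) = 832.5 × 14.87 = 12.4 kΩ.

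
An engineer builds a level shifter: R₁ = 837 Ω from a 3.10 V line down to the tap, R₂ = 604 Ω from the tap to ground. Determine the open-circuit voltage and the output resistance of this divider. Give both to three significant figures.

V_th is the open-circuit tap voltage: 3.10 × 604/(837 + 604) = 1.30 V.
With the supply zeroed, R₁ and R₂ appear in parallel from the tap: R_th = R₁‖R₂ = (837 × 604)/1441 = 351 Ω.

V_th = 1.30 V, R_th = 351 Ω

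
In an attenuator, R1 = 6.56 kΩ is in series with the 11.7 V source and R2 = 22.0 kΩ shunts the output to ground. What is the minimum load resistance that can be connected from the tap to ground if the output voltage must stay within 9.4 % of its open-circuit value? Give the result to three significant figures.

R_L(min) ≈ 48.7 kΩ

Output resistance R_th = R1‖R2 = (6.56 × 22.0)/28.56 = 5.053 kΩ.
The fractional drop is R_th/(R_th + R_L); requiring this ≤ 0.0940 gives R_L ≥ R_th(1/0.0940 − 1) = 5.053 × 9.638 = 48.7 kΩ.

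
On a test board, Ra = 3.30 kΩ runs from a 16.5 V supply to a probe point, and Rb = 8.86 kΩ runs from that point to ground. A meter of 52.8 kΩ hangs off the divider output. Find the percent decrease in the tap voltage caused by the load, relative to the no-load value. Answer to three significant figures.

The divider's output (Thévenin) resistance is Ra‖Rb = 2.404 kΩ.
Fractional drop under load = R_th/(R_th + R_L) = 2.404 / (2.404 + 52.8) = 0.04356.
So the output falls by 4.36 %.

4.36 %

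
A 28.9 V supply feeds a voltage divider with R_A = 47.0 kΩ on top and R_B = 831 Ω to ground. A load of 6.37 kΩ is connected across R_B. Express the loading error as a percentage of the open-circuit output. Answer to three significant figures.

Unloaded V = 28.9 × 831/47830 = 0.50210 V.
Loaded: R_B‖R_L = 735.1 Ω, giving V = 28.9 × 735.1/47740 = 0.44505 V.
Drop = (0.50210 − 0.44505) / 0.50210 = 11.4 %.

11.4 %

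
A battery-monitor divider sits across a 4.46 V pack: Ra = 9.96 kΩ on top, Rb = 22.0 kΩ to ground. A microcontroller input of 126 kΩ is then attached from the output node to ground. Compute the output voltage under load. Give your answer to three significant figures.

The load sits in parallel with Rb: Rb‖R_L = (22.0 × 126) / (22.0 + 126) = 18.73 kΩ.
V_out = 4.46 × 18.73 / (9.96 + 18.73) = 4.46 × 18.73/28.69 = 2.91 V.

V_out ≈ 2.91 V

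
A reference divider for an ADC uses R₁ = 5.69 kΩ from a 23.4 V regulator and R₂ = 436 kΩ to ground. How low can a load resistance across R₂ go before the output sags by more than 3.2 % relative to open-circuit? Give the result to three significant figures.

R_L(min) ≈ 170 kΩ

Output resistance R_th = R₁‖R₂ = (5.69 × 436)/441.7 = 5.617 kΩ.
The fractional drop is R_th/(R_th + R_L); requiring this ≤ 0.0320 gives R_L ≥ R_th(1/0.0320 − 1) = 5.617 × 30.25 = 170 kΩ.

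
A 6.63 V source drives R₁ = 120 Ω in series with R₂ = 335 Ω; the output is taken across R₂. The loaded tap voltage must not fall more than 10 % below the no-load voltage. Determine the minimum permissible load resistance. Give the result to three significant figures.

Output resistance R_th = R₁‖R₂ = (120 × 335)/455.0 = 88.35 Ω.
The fractional drop is R_th/(R_th + R_L); requiring this ≤ 0.100 gives R_L ≥ R_th(1/0.100 − 1) = 88.35 × 9.000 = 795 Ω.

R_L(min) ≈ 795 Ω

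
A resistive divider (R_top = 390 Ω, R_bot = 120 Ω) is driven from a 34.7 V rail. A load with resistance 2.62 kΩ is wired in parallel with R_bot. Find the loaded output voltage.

V_out ≈ 7.89 V

The load sits in parallel with R_bot: R_bot‖R_L = (120 × 2620) / (120 + 2620) = 114.7 Ω.
V_out = 34.7 × 114.7 / (390 + 114.7) = 34.7 × 114.7/504.7 = 7.89 V.
(Unloaded it would have been 8.16 V.)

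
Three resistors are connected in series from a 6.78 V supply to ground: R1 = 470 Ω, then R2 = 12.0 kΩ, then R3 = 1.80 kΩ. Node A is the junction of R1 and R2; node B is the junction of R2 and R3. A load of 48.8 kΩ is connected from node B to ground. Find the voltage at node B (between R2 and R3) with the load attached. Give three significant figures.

V ≈ 0.829 V

At node B, R3 is in parallel with the load: R3‖R_L = 1736 Ω.
Below node A the resistance is R2 + (R3‖R_L) = 13740 Ω, so V_A = 6.78 × 13740/14210 = 6.556 V.
Then V_B = V_A × (R3‖R_L)/(R2 + R3‖R_L) = 6.556 × 1736/13740 = 0.829 V.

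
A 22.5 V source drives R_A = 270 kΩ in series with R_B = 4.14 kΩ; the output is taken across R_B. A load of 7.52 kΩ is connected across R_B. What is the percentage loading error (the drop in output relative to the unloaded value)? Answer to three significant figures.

The divider's output (Thévenin) resistance is R_A‖R_B = 4.077 kΩ.
Fractional drop under load = R_th/(R_th + R_L) = 4.077 / (4.077 + 7.52) = 0.3516.
So the output falls by 35.2 %.

35.2 %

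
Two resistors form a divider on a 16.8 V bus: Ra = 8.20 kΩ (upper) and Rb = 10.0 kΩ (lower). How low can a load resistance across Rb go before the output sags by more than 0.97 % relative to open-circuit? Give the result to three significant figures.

Output resistance R_th = Ra‖Rb = (8.20 × 10.0)/18.20 = 4.505 kΩ.
The fractional drop is R_th/(R_th + R_L); requiring this ≤ 0.00970 gives R_L ≥ R_th(1/0.00970 − 1) = 4.505 × 102.1 = 460 kΩ.

R_L(min) ≈ 460 kΩ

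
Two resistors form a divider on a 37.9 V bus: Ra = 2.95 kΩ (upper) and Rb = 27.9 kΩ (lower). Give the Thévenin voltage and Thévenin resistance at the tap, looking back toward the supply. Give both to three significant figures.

V_th is the open-circuit tap voltage: 37.9 × 27.9/(2.95 + 27.9) = 34.3 V.
With the supply zeroed, Ra and Rb appear in parallel from the tap: R_th = Ra‖Rb = (2.95 × 27.9)/30.85 = 2.67 kΩ.

V_th = 34.3 V, R_th = 2.67 kΩ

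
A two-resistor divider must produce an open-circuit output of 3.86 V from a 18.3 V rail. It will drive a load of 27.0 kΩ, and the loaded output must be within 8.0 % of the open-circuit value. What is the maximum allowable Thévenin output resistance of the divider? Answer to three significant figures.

Loading drop = R_th/(R_th + R_L) ≤ 0.0800, so R_th ≤ R_L · ε/(1−ε) = 27.0 kΩ × 0.0800/0.9200 = 2.35 kΩ.
(Any R1, R2 with R2/(R1+R2) = 0.211 and R1‖R2 ≤ 2.35 kΩ will meet the spec.)

R_th ≤ 2.35 kΩ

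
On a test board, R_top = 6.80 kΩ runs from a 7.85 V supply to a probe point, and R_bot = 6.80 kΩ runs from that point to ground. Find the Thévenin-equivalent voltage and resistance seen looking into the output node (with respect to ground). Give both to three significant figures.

V_th = 3.92 V, R_th = 3.40 kΩ

V_th is the open-circuit tap voltage: 7.85 × 6.80/(6.80 + 6.80) = 3.92 V.
With the supply zeroed, R_top and R_bot appear in parallel from the tap: R_th = R_top‖R_bot = (6.80 × 6.80)/13.60 = 3.40 kΩ.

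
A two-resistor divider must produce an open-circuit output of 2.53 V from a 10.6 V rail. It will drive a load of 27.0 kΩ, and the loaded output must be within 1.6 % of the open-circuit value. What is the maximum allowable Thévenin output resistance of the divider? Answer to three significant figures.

R_th ≤ 439 Ω

Loading drop = R_th/(R_th + R_L) ≤ 0.0160, so R_th ≤ R_L · ε/(1−ε) = 27.0 kΩ × 0.0160/0.9840 = 439 Ω.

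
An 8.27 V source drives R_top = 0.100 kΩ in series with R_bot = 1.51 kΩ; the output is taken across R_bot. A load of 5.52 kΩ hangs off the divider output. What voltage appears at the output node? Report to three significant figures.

V_out ≈ 7.63 V

The load sits in parallel with R_bot: R_bot‖R_L = (1510 × 5520) / (1510 + 5520) = 1186 Ω.
V_out = 8.27 × 1186 / (100 + 1186) = 8.27 × 1186/1286 = 7.63 V.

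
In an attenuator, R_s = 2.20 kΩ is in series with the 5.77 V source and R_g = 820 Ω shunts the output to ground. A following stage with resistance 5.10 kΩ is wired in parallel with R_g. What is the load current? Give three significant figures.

I_L ≈ 0.275 mA

R_g‖R_L = 706.4 Ω; V_out = 5.77 × 706.4/2906 = 1.402 V.
I_L = V_out / R_L = 1.402 / 5.10 kΩ = 0.275 mA.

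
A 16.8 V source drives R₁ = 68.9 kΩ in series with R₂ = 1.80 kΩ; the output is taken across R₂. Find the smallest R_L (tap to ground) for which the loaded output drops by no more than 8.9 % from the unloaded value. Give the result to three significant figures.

Output resistance R_th = R₁‖R₂ = (68.9 × 1.80)/70.70 = 1.754 kΩ.
The fractional drop is R_th/(R_th + R_L); requiring this ≤ 0.0890 gives R_L ≥ R_th(1/0.0890 − 1) = 1.754 × 10.24 = 18.0 kΩ.

R_L(min) ≈ 18.0 kΩ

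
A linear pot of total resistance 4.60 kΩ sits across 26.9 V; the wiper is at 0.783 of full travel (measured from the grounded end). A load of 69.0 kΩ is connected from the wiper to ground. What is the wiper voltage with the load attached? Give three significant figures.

The wiper splits the pot into (1−α)R = 998.2 Ω above and αR = 3602 Ω below.
Lower section ‖ load = 3423 Ω.
V_wiper = 26.9 × 3423/(998.2 + 3423) = 20.8 V.

V ≈ 20.8 V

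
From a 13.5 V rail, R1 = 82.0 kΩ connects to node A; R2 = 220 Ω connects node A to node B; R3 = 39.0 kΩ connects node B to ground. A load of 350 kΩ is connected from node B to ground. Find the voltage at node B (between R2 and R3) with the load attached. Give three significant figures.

V ≈ 4.04 V

At node B, R3 is in parallel with the load: R3‖R_L = 35090 Ω.
Below node A the resistance is R2 + (R3‖R_L) = 35310 Ω, so V_A = 13.5 × 35310/117300 = 4.063 V.
Then V_B = V_A × (R3‖R_L)/(R2 + R3‖R_L) = 4.063 × 35090/35310 = 4.04 V.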